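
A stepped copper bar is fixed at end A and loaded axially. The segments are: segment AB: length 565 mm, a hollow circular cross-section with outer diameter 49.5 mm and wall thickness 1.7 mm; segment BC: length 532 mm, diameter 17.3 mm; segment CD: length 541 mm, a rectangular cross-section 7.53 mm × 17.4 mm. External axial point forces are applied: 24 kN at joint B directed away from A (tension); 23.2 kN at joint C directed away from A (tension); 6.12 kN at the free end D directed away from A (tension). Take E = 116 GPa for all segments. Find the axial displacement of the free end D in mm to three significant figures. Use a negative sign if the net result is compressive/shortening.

Internal axial forces (sectioning from the free end, tension +): N_CD = 6.12 kN, N_BC = 29.32 kN, N_AB = 53.32 kN.
A_AB = 255.3 mm².
A_BC = 235.1 mm².
A_CD = 131 mm².
δ_AB = 53320·565/(255.3·116000) = 1.017 mm
δ_BC = 29320·532/(235.1·116000) = 0.5721 mm
δ_CD = 6120·541/(131·116000) = 0.2178 mm
δ = Σδ_i = 1.807 mm.

1.81 mm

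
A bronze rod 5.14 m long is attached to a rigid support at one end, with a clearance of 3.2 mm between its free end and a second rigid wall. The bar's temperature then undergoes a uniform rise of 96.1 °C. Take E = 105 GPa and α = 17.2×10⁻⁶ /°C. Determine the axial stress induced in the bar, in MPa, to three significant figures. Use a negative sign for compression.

-108 MPa

Free thermal expansion αLΔT = 17.2e-6 · 5140 · 96.1 = 8.496 mm.
The walls engage after the gap closes; constrained expansion = 8.496 − 3.2 = 5.296 mm.
The walls impose strain ε = −(5.296)/5140 = -1.0304e-03; σ = Eε = 105000 · -1.0304e-03 = -108.2 MPa.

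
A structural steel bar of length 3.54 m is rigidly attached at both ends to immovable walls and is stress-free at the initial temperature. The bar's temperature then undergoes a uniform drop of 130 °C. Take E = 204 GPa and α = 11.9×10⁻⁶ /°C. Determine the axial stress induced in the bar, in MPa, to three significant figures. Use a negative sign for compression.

Free thermal expansion αLΔT = 11.9e-6 · 3540 · -130 = -5.476 mm.
The walls impose strain ε = −(-5.476)/3540 = 1.5470e-03; σ = Eε = 204000 · 1.5470e-03 = 315.6 MPa.

316 MPa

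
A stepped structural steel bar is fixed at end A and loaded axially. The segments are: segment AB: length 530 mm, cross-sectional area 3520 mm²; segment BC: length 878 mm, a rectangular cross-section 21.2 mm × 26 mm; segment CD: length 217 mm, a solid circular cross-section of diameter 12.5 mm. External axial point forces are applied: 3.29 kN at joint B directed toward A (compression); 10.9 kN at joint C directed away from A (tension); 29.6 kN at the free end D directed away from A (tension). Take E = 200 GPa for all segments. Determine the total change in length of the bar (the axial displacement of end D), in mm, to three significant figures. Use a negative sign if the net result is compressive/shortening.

0.612 mm

Internal axial forces (sectioning from the free end, tension +): N_CD = 29.6 kN, N_BC = 40.5 kN, N_AB = 37.21 kN.
A_BC = 551.2 mm².
A_CD = 122.7 mm².
δ_AB = 37210·530/(3520·200000) = 0.02801 mm
δ_BC = 40500·878/(551.2·200000) = 0.3226 mm
δ_CD = 29600·217/(122.7·200000) = 0.2617 mm
δ = Σδ_i = 0.6123 mm.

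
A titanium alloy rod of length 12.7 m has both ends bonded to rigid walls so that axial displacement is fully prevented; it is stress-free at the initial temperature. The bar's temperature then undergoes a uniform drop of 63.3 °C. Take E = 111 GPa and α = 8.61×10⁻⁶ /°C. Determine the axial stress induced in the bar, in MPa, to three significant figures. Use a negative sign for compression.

60.5 MPa

Free thermal expansion αLΔT = 8.61e-6 · 12700 · -63.3 = -6.922 mm.
The walls impose strain ε = −(-6.922)/12700 = 5.4501e-04; σ = Eε = 111000 · 5.4501e-04 = 60.5 MPa.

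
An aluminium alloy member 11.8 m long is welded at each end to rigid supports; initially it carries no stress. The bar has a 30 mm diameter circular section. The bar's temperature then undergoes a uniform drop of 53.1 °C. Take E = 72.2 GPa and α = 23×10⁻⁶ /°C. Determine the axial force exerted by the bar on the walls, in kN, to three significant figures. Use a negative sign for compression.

62.3 kN

Free thermal expansion αLΔT = 23e-6 · 11800 · -53.1 = -14.41 mm.
The walls impose strain ε = −(-14.41)/11800 = 1.2213e-03; σ = Eε = 72200 · 1.2213e-03 = 88.18 MPa.
Wall reaction R = σ·A = 88.18·706.9 = 62330 N = 62.33 kN.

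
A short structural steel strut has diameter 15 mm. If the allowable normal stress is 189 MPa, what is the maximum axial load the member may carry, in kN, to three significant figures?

A = 176.7 mm².
P_max = σ_allow · A = 189 · 176.7 = 33400 N = 33.4 kN.

33.4 kN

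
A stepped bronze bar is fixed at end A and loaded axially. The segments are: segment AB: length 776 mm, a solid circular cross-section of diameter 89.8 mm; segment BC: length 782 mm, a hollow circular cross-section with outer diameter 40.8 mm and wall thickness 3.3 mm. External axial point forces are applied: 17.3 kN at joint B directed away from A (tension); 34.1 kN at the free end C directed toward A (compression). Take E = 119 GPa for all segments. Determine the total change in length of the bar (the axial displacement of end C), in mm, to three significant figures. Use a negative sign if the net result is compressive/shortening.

Internal axial forces (sectioning from the free end, tension +): N_BC = -34.1 kN, N_AB = -16.8 kN.
A_AB = 6333 mm².
A_BC = 388.8 mm².
δ_AB = -16800·776/(6333·119000) = -0.0173 mm
δ_BC = -34100·782/(388.8·119000) = -0.5764 mm
δ = Σδ_i = -0.5937 mm.

-0.594 mm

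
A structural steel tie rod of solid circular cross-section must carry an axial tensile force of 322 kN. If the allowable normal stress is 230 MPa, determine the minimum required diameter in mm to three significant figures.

Required area A ≥ P/σ_allow = 322000/230 = 1400 mm².
For a solid circular section, d ≥ √(4A/π) = 42.22 mm.

42.2 mm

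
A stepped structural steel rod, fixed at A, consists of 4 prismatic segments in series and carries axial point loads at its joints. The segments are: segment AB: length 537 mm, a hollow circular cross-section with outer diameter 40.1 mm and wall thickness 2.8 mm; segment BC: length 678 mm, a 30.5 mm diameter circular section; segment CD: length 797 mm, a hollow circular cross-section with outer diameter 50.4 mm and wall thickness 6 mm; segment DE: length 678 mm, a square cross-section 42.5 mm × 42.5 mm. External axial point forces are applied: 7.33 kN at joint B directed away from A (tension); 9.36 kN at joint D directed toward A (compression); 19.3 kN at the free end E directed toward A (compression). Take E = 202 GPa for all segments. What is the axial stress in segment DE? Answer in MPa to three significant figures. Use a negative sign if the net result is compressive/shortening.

Internal axial forces (sectioning from the free end, tension +): N_DE = -19.3 kN, N_CD = -28.66 kN, N_BC = -28.66 kN, N_AB = -21.33 kN.
A_DE = 1806 mm².
σ_DE = N_DE/A_DE = -19300/1806 = -10.69 MPa.

-10.7 MPa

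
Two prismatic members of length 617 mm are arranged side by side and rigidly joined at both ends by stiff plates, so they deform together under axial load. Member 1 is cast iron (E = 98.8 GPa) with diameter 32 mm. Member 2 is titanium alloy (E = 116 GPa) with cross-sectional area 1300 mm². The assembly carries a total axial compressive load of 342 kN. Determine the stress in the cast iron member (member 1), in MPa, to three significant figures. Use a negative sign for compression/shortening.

-147 MPa

A_1 = 804.2 mm².
Equal strain + equilibrium ⇒ each member carries load in proportion to AE: A₁E₁ = 79460000 N, A₂E₂ = 150800000 N, ΣAE = 230300000 N.
σ₁ = P·E₁/ΣAE = -342000·98800/230300000 = -146.7 MPa.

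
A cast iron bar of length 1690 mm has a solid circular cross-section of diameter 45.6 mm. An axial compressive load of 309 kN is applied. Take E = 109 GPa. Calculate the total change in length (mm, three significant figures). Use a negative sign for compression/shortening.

-2.93 mm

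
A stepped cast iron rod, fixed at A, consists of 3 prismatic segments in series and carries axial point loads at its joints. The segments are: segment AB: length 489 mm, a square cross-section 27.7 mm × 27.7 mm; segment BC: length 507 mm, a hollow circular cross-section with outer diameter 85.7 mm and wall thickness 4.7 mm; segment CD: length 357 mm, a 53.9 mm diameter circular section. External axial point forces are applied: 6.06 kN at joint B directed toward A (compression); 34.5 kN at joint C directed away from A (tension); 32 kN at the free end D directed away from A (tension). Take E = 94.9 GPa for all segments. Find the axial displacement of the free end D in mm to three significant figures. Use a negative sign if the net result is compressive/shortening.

Internal axial forces (sectioning from the free end, tension +): N_CD = 32 kN, N_BC = 66.5 kN, N_AB = 60.44 kN.
A_AB = 767.3 mm².
A_BC = 1196 mm².
A_CD = 2282 mm².
δ_AB = 60440·489/(767.3·94900) = 0.4059 mm
δ_BC = 66500·507/(1196·94900) = 0.2971 mm
δ_CD = 32000·357/(2282·94900) = 0.05276 mm
δ = Σδ_i = 0.7557 mm.

0.756 mm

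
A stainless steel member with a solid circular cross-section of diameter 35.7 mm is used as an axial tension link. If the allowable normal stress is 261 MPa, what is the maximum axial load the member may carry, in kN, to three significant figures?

A = 1001 mm².
P_max = σ_allow · A = 261 · 1001 = 261300 N = 261.3 kN.

261 kN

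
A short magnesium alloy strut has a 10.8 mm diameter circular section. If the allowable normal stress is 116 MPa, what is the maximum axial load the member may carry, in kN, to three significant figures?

A = 91.61 mm².
P_max = σ_allow · A = 116 · 91.61 = 10630 N = 10.63 kN.

10.6 kN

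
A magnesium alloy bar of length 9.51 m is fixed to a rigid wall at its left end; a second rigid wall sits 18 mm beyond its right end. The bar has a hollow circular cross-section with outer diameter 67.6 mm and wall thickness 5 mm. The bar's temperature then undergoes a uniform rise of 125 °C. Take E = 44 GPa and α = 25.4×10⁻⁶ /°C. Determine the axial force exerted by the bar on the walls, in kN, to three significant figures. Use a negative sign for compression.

Free thermal expansion αLΔT = 25.4e-6 · 9510 · 125 = 30.19 mm.
The walls engage after the gap closes; constrained expansion = 30.19 − 18 = 12.19 mm.
The walls impose strain ε = −(12.19)/9510 = -1.2823e-03; σ = Eε = 44000 · -1.2823e-03 = -56.42 MPa.
Wall reaction R = σ·A = -56.42·983.3 = -55480 N = -55.48 kN.

-55.5 kN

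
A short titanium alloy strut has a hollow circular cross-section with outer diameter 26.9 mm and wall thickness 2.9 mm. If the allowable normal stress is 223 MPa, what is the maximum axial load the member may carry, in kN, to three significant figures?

48.8 kN

A = 218.7 mm².
P_max = σ_allow · A = 223 · 218.7 = 48760 N = 48.76 kN.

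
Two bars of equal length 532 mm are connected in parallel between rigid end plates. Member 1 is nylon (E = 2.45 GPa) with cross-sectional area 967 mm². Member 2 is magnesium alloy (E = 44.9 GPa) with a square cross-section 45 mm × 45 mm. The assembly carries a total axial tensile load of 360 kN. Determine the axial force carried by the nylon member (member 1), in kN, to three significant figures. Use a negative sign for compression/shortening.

A_2 = 2025 mm².
Equal strain + equilibrium ⇒ each member carries load in proportion to AE: A₁E₁ = 2369000 N, A₂E₂ = 90920000 N, ΣAE = 93290000 N.
F₁ = P·A₁E₁/ΣAE = 360000·2369000/93290000 = 9142 N.

9.14 kN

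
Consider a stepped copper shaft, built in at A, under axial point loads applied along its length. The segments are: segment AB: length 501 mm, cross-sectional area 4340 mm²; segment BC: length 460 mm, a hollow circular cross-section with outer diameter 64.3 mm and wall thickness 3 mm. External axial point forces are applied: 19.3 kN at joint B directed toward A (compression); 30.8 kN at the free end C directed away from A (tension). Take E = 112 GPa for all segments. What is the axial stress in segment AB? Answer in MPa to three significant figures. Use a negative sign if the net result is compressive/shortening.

2.65 MPa

Internal axial forces (sectioning from the free end, tension +): N_BC = 30.8 kN, N_AB = 11.5 kN.
σ_AB = N_AB/A_AB = 11500/4340 = 2.65 MPa.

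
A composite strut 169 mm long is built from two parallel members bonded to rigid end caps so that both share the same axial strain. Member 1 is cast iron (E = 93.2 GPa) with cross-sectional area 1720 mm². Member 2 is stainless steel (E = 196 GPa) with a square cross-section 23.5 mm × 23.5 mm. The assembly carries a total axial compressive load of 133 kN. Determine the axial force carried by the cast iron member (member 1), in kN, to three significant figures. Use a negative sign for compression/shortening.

A_2 = 552.2 mm².
Equal strain + equilibrium ⇒ each member carries load in proportion to AE: A₁E₁ = 160300000 N, A₂E₂ = 108200000 N, ΣAE = 268500000 N.
F₁ = P·A₁E₁/ΣAE = -133000·160300000/268500000 = -79390 N.

-79.4 kN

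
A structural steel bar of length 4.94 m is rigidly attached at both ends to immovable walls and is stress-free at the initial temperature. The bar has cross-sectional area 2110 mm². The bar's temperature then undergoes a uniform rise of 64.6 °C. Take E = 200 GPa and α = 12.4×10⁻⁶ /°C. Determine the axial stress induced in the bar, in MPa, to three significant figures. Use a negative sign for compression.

-160 MPa

Free thermal expansion αLΔT = 12.4e-6 · 4940 · 64.6 = 3.957 mm.
The walls impose strain ε = −(3.957)/4940 = -8.0104e-04; σ = Eε = 200000 · -8.0104e-04 = -160.2 MPa.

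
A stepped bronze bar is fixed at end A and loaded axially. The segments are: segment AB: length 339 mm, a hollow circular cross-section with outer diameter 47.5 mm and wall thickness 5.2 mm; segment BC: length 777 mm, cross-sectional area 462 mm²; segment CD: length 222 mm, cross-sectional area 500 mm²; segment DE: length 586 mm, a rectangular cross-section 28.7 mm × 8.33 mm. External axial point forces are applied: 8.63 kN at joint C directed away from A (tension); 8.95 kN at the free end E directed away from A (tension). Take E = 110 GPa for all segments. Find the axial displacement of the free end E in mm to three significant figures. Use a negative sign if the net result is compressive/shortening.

0.583 mm

Internal axial forces (sectioning from the free end, tension +): N_DE = 8.95 kN, N_CD = 8.95 kN, N_BC = 17.58 kN, N_AB = 17.58 kN.
A_AB = 691 mm².
A_DE = 239.1 mm².
δ_AB = 17580·339/(691·110000) = 0.0784 mm
δ_BC = 17580·777/(462·110000) = 0.2688 mm
δ_CD = 8950·222/(500·110000) = 0.03613 mm
δ_DE = 8950·586/(239.1·110000) = 0.1994 mm
δ = Σδ_i = 0.5827 mm.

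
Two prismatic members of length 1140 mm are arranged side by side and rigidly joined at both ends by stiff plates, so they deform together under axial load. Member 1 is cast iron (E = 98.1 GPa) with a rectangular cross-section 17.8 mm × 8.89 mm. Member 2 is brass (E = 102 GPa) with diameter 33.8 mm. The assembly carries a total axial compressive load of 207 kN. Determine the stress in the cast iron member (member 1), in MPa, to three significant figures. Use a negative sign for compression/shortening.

-190 MPa

A_1 = 158.2 mm².
A_2 = 897.3 mm².
Equal strain + equilibrium ⇒ each member carries load in proportion to AE: A₁E₁ = 15520000 N, A₂E₂ = 91520000 N, ΣAE = 107000000 N.
σ₁ = P·E₁/ΣAE = -207000·98100/107000000 = -189.7 MPa.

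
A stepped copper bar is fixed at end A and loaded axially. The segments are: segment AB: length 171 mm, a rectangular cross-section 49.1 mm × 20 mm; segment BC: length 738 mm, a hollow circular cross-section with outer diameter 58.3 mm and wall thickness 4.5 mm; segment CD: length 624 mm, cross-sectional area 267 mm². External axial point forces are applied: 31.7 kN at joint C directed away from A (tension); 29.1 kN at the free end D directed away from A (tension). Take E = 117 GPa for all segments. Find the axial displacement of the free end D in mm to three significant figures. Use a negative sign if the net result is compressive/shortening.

1.18 mm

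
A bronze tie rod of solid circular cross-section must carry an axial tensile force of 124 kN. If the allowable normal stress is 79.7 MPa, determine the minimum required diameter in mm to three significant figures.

44.5 mm

Required area A ≥ P/σ_allow = 124000/79.7 = 1556 mm².
For a solid circular section, d ≥ √(4A/π) = 44.51 mm.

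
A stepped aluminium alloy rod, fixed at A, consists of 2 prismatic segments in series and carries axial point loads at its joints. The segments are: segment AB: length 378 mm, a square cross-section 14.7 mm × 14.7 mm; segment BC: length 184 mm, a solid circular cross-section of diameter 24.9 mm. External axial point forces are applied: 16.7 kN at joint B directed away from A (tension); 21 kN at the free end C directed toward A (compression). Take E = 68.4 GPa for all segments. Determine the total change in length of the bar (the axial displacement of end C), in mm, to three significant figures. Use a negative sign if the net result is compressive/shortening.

-0.226 mm

Internal axial forces (sectioning from the free end, tension +): N_BC = -21 kN, N_AB = -4.3 kN.
A_AB = 216.1 mm².
A_BC = 487 mm².
δ_AB = -4300·378/(216.1·68400) = -0.11 mm
δ_BC = -21000·184/(487·68400) = -0.116 mm
δ = Σδ_i = -0.226 mm.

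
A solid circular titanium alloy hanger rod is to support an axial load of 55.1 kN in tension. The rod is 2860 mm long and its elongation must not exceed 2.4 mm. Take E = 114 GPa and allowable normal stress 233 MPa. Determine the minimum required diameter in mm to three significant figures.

Required area A ≥ P/σ_allow = 55100/233 = 236.5 mm².
For a solid circular section, d ≥ √(4A/π) = 17.35 mm.
Elongation limit: A ≥ PL/(Eδ_allow) = 55100·2860/(114000·2.4) = 576 mm² ⇒ d ≥ 27.08 mm.
The elongation limit governs.

27.1 mm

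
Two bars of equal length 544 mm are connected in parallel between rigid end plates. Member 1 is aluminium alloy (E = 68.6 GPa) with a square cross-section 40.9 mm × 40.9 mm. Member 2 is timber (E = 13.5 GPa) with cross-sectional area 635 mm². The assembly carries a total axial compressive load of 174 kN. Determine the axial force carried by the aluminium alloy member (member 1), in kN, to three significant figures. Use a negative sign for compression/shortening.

-162 kN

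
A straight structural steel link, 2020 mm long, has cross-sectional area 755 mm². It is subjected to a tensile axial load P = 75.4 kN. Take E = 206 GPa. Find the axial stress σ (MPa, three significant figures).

99.9 MPa

σ = N/A = 75400/755 = 99.87 MPa.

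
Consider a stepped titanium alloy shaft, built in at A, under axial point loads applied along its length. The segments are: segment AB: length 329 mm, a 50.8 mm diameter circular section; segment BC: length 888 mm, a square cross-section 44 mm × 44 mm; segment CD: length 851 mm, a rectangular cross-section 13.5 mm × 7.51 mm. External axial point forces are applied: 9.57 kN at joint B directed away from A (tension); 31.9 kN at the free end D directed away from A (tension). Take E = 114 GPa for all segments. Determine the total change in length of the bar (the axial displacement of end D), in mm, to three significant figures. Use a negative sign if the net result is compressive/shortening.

Internal axial forces (sectioning from the free end, tension +): N_CD = 31.9 kN, N_BC = 31.9 kN, N_AB = 41.47 kN.
A_AB = 2027 mm².
A_BC = 1936 mm².
A_CD = 101.4 mm².
δ_AB = 41470·329/(2027·114000) = 0.05905 mm
δ_BC = 31900·888/(1936·114000) = 0.1283 mm
δ_CD = 31900·851/(101.4·114000) = 2.349 mm
δ = Σδ_i = 2.536 mm.

2.54 mm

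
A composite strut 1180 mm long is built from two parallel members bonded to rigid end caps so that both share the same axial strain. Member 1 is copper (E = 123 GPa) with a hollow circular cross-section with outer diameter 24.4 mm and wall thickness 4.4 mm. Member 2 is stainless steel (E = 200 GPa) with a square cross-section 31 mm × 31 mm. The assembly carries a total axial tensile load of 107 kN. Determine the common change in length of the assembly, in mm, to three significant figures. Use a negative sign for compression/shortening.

0.558 mm

A_1 = 276.5 mm².
A_2 = 961 mm².
Equal strain + equilibrium ⇒ each member carries load in proportion to AE: A₁E₁ = 34000000 N, A₂E₂ = 192200000 N, ΣAE = 226200000 N.
δ = PL/ΣAE = 107000·1180/226200000 = 0.5582 mm.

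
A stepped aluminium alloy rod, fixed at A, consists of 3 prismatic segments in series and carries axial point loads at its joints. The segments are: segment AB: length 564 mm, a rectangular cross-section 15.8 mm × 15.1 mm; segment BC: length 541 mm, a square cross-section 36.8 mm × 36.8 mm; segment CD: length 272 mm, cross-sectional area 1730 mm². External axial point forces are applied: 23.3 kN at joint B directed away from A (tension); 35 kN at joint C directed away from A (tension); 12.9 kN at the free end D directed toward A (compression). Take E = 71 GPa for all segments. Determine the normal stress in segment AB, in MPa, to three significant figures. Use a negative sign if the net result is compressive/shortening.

Internal axial forces (sectioning from the free end, tension +): N_CD = -12.9 kN, N_BC = 22.1 kN, N_AB = 45.4 kN.
A_AB = 238.6 mm².
σ_AB = N_AB/A_AB = 45400/238.6 = 190.3 MPa.

190 MPa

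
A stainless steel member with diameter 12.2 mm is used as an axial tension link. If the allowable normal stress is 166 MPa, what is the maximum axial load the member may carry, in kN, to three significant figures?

A = 116.9 mm².
P_max = σ_allow · A = 166 · 116.9 = 19410 N = 19.41 kN.

19.4 kN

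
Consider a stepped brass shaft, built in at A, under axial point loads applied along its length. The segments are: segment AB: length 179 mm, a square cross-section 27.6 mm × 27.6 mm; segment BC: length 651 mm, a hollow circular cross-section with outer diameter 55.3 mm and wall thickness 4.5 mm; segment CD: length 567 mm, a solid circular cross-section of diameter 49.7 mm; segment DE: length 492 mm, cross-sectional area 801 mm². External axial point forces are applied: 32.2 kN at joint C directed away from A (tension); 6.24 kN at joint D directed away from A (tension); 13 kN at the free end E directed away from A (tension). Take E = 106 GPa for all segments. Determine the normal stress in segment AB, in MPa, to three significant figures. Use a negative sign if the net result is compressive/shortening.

Internal axial forces (sectioning from the free end, tension +): N_DE = 13 kN, N_CD = 19.24 kN, N_BC = 51.44 kN, N_AB = 51.44 kN.
A_AB = 761.8 mm².
σ_AB = N_AB/A_AB = 51440/761.8 = 67.53 MPa.

67.5 MPa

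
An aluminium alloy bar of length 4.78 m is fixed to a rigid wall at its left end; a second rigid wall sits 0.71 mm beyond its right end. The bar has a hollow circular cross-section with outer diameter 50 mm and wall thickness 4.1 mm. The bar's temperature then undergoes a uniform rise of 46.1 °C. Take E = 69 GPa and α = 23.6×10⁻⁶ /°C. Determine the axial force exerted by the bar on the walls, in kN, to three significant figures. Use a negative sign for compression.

Free thermal expansion αLΔT = 23.6e-6 · 4780 · 46.1 = 5.2 mm.
The walls engage after the gap closes; constrained expansion = 5.2 − 0.71 = 4.49 mm.
The walls impose strain ε = −(4.49)/4780 = -9.3942e-04; σ = Eε = 69000 · -9.3942e-04 = -64.82 MPa.
Wall reaction R = σ·A = -64.82·591.2 = -38320 N = -38.32 kN.

-38.3 kN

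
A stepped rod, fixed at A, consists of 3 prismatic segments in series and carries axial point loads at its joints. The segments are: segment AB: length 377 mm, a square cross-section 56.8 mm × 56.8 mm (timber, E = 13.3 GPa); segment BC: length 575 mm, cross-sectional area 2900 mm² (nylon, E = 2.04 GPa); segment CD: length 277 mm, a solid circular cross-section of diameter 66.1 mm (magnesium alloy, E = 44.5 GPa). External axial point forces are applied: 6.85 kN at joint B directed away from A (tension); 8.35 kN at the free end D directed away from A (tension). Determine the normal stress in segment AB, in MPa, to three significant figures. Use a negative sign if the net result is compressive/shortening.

Internal axial forces (sectioning from the free end, tension +): N_CD = 8.35 kN, N_BC = 8.35 kN, N_AB = 15.2 kN.
A_AB = 3226 mm².
σ_AB = N_AB/A_AB = 15200/3226 = 4.711 MPa.

4.71 MPa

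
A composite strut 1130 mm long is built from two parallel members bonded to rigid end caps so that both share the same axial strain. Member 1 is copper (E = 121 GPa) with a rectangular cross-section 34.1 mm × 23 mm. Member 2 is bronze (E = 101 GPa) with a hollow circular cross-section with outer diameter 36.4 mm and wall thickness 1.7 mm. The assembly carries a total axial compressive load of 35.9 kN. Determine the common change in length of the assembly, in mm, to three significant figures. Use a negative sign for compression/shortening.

A_1 = 784.3 mm².
A_2 = 185.3 mm².
Equal strain + equilibrium ⇒ each member carries load in proportion to AE: A₁E₁ = 94900000 N, A₂E₂ = 18720000 N, ΣAE = 113600000 N.
δ = PL/ΣAE = -35900·1130/113600000 = -0.357 mm.

-0.357 mm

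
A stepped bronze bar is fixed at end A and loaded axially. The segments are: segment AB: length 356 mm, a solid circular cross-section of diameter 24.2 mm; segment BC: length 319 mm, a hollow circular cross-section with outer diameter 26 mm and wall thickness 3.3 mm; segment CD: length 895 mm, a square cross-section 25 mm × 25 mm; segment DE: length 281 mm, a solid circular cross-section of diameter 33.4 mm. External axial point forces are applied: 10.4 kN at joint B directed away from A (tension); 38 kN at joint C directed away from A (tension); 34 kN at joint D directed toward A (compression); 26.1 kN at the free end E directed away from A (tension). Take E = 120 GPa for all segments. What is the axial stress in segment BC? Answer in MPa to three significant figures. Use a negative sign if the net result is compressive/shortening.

128 MPa

Internal axial forces (sectioning from the free end, tension +): N_DE = 26.1 kN, N_CD = -7.9 kN, N_BC = 30.1 kN, N_AB = 40.5 kN.
A_BC = 235.3 mm².
σ_BC = N_BC/A_BC = 30100/235.3 = 127.9 MPa.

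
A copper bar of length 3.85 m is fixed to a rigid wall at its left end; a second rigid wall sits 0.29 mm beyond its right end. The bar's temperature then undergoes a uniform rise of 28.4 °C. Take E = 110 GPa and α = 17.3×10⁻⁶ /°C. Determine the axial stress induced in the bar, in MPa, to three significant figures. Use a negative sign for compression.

-45.8 MPa

Free thermal expansion αLΔT = 17.3e-6 · 3850 · 28.4 = 1.892 mm.
The walls engage after the gap closes; constrained expansion = 1.892 − 0.29 = 1.602 mm.
The walls impose strain ε = −(1.602)/3850 = -4.1600e-04; σ = Eε = 110000 · -4.1600e-04 = -45.76 MPa.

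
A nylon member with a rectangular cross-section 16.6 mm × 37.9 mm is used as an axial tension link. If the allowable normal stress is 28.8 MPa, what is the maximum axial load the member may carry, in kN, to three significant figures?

18.1 kN

A = 629.1 mm².
P_max = σ_allow · A = 28.8 · 629.1 = 18120 N = 18.12 kN.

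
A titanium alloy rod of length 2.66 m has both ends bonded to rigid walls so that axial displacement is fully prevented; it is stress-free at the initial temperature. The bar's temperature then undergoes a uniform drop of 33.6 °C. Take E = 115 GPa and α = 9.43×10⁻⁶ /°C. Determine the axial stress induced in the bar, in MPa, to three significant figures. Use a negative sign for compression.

Free thermal expansion αLΔT = 9.43e-6 · 2660 · -33.6 = -0.8428 mm.
The walls impose strain ε = −(-0.8428)/2660 = 3.1685e-04; σ = Eε = 115000 · 3.1685e-04 = 36.44 MPa.

36.4 MPa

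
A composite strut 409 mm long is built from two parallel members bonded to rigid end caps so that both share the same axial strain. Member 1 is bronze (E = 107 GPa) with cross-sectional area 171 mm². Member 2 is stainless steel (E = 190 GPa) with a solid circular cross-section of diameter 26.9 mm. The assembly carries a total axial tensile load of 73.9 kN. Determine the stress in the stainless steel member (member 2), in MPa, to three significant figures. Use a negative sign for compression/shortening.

A_2 = 568.3 mm².
Equal strain + equilibrium ⇒ each member carries load in proportion to AE: A₁E₁ = 18300000 N, A₂E₂ = 108000000 N, ΣAE = 126300000 N.
σ₂ = P·E₂/ΣAE = 73900·190000/126300000 = 111.2 MPa.

111 MPa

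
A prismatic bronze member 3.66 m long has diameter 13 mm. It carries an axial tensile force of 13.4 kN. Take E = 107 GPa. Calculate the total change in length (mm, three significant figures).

3.45 mm

A = 132.7 mm².
δ_mech = NL/(AE) = 13400·3660/(132.7·107000) = 3.453 mm.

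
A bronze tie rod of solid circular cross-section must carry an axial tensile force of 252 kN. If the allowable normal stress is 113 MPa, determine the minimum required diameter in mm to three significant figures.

Required area A ≥ P/σ_allow = 252000/113 = 2230 mm².
For a solid circular section, d ≥ √(4A/π) = 53.29 mm.

53.3 mm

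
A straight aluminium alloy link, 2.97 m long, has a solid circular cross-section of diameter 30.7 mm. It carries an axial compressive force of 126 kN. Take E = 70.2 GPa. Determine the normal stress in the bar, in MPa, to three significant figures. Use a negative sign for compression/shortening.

-170 MPa

A = 740.2 mm².
σ = N/A = -126000/740.2 = -170.2 MPa.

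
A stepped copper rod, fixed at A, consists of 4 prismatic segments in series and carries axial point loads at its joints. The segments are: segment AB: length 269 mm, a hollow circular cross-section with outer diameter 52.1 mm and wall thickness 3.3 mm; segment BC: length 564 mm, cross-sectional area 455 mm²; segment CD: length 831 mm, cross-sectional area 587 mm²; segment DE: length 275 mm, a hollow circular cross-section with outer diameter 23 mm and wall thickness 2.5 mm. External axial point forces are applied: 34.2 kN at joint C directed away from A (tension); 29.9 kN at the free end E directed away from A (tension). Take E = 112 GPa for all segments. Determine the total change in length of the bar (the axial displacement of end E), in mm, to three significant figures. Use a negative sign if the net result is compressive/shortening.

1.85 mm

Internal axial forces (sectioning from the free end, tension +): N_DE = 29.9 kN, N_CD = 29.9 kN, N_BC = 64.1 kN, N_AB = 64.1 kN.
A_AB = 505.9 mm².
A_DE = 161 mm².
δ_AB = 64100·269/(505.9·112000) = 0.3043 mm
δ_BC = 64100·564/(455·112000) = 0.7094 mm
δ_CD = 29900·831/(587·112000) = 0.3779 mm
δ_DE = 29900·275/(161·112000) = 0.456 mm
δ = Σδ_i = 1.848 mm.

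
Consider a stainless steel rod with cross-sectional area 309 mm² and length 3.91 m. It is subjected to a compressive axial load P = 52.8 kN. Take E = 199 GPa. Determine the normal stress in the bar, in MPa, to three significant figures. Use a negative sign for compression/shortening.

-171 MPa

σ = N/A = -52800/309 = -170.9 MPa.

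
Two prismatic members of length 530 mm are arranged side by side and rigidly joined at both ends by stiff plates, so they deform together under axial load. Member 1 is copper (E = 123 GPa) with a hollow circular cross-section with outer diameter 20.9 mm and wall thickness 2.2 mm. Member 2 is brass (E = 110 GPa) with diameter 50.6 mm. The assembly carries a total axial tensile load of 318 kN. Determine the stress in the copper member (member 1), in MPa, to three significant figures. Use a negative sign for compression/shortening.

A_1 = 129.2 mm².
A_2 = 2011 mm².
Equal strain + equilibrium ⇒ each member carries load in proportion to AE: A₁E₁ = 15900000 N, A₂E₂ = 221200000 N, ΣAE = 237100000 N.
σ₁ = P·E₁/ΣAE = 318000·123000/237100000 = 165 MPa.

165 MPa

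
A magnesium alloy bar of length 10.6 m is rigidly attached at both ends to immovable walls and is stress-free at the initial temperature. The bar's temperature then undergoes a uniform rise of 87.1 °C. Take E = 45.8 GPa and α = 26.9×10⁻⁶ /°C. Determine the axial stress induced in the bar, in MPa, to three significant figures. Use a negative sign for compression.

-107 MPa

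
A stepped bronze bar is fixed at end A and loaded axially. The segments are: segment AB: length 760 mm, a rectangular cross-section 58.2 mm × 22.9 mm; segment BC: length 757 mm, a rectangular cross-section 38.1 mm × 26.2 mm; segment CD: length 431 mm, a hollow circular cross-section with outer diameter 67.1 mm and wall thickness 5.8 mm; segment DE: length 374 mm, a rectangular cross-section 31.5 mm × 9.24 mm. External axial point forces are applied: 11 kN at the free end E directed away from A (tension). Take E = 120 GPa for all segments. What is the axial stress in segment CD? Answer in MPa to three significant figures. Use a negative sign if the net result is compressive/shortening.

9.85 MPa

Internal axial forces (sectioning from the free end, tension +): N_DE = 11 kN, N_CD = 11 kN, N_BC = 11 kN, N_AB = 11 kN.
A_CD = 1117 mm².
σ_CD = N_CD/A_CD = 11000/1117 = 9.848 MPa.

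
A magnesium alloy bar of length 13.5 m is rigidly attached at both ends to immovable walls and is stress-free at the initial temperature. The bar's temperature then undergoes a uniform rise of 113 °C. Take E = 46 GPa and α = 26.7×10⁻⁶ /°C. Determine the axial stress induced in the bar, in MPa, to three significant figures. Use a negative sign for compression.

-139 MPa

Free thermal expansion αLΔT = 26.7e-6 · 13500 · 113 = 40.73 mm.
The walls impose strain ε = −(40.73)/13500 = -3.0171e-03; σ = Eε = 46000 · -3.0171e-03 = -138.8 MPa.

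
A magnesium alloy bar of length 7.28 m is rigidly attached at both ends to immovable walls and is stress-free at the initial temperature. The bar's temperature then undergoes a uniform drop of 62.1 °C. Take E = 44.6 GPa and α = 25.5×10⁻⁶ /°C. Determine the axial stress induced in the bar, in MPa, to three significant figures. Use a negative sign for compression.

70.6 MPa

Free thermal expansion αLΔT = 25.5e-6 · 7280 · -62.1 = -11.53 mm.
The walls impose strain ε = −(-11.53)/7280 = 1.5835e-03; σ = Eε = 44600 · 1.5835e-03 = 70.63 MPa.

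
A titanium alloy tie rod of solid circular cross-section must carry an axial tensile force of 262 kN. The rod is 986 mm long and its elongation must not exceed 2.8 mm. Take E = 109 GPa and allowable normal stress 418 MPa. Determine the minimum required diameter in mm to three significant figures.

Required area A ≥ P/σ_allow = 262000/418 = 626.8 mm².
For a solid circular section, d ≥ √(4A/π) = 28.25 mm.
Elongation limit: A ≥ PL/(Eδ_allow) = 262000·986/(109000·2.8) = 846.4 mm² ⇒ d ≥ 32.83 mm.
The elongation limit governs.

32.8 mm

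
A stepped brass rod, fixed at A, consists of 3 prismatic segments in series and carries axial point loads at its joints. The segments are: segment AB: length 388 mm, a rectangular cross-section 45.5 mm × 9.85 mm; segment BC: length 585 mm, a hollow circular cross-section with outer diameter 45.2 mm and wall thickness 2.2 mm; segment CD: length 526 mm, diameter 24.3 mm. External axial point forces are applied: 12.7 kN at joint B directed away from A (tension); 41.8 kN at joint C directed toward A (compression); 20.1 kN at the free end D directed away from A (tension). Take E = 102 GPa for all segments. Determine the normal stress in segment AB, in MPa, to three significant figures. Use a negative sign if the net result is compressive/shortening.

-20.1 MPa

Internal axial forces (sectioning from the free end, tension +): N_CD = 20.1 kN, N_BC = -21.7 kN, N_AB = -9 kN.
A_AB = 448.2 mm².
σ_AB = N_AB/A_AB = -9000/448.2 = -20.08 MPa.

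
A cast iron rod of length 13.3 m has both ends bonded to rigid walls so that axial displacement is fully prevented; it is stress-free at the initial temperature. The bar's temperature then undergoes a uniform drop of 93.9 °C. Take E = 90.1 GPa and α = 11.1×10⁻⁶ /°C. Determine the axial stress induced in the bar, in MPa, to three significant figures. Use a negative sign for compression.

93.9 MPa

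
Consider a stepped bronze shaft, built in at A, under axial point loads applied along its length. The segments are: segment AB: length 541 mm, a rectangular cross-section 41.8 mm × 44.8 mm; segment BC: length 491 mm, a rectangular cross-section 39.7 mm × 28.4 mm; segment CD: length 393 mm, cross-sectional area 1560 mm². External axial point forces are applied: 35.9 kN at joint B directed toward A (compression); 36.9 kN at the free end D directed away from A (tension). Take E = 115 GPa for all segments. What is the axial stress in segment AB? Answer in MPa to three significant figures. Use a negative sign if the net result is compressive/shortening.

Internal axial forces (sectioning from the free end, tension +): N_CD = 36.9 kN, N_BC = 36.9 kN, N_AB = 1 kN.
A_AB = 1873 mm².
σ_AB = N_AB/A_AB = 1000/1873 = 0.534 MPa.

0.534 MPa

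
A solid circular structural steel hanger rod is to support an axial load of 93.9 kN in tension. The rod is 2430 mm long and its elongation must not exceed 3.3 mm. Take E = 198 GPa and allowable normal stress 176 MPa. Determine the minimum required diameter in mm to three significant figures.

Required area A ≥ P/σ_allow = 93900/176 = 533.5 mm².
For a solid circular section, d ≥ √(4A/π) = 26.06 mm.
Elongation limit: A ≥ PL/(Eδ_allow) = 93900·2430/(198000·3.3) = 349.2 mm² ⇒ d ≥ 21.09 mm.
The stress limit governs.

26.1 mm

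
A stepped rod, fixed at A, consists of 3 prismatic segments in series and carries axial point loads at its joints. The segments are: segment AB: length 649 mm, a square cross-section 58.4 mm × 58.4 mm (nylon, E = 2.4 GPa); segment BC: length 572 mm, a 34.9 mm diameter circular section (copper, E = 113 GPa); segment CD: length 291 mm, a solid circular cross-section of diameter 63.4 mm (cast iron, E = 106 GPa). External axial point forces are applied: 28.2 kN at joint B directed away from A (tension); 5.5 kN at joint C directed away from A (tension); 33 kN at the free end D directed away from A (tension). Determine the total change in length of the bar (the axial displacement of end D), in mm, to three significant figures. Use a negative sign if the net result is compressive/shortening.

5.52 mm

Internal axial forces (sectioning from the free end, tension +): N_CD = 33 kN, N_BC = 38.5 kN, N_AB = 66.7 kN.
A_AB = 3411 mm².
A_BC = 956.6 mm².
A_CD = 3157 mm².
δ_AB = 66700·649/(3411·2400) = 5.289 mm
δ_BC = 38500·572/(956.6·113000) = 0.2037 mm
δ_CD = 33000·291/(3157·106000) = 0.0287 mm
δ = Σδ_i = 5.521 mm.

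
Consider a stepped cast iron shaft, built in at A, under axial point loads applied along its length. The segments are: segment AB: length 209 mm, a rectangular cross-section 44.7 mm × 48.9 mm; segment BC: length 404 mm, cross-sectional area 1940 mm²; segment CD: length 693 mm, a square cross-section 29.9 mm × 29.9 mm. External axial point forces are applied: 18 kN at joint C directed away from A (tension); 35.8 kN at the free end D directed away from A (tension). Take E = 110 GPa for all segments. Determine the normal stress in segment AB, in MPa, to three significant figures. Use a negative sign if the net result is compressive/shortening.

Internal axial forces (sectioning from the free end, tension +): N_CD = 35.8 kN, N_BC = 53.8 kN, N_AB = 53.8 kN.
A_AB = 2186 mm².
σ_AB = N_AB/A_AB = 53800/2186 = 24.61 MPa.

24.6 MPa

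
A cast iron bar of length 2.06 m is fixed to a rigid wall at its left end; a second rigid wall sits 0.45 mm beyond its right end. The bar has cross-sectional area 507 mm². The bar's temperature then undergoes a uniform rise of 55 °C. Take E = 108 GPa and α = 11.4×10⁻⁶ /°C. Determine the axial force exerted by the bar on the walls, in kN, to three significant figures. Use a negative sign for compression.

-22.4 kN

Free thermal expansion αLΔT = 11.4e-6 · 2060 · 55 = 1.292 mm.
The walls engage after the gap closes; constrained expansion = 1.292 − 0.45 = 0.8416 mm.
The walls impose strain ε = −(0.8416)/2060 = -4.0855e-04; σ = Eε = 108000 · -4.0855e-04 = -44.12 MPa.
Wall reaction R = σ·A = -44.12·507 = -22370 N = -22.37 kN.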